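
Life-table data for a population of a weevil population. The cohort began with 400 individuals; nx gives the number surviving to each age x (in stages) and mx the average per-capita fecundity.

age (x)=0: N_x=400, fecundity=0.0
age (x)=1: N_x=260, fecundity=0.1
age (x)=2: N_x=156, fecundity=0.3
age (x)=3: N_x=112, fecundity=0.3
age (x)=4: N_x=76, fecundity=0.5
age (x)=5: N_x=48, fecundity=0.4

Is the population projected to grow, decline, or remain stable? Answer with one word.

declining

lx = nx/n0 = nx/400: 1, 0.65, 0.39, 0.28, 0.19, 0.12
R0 = Σ lx·mx = 0 + 0.065 + 0.117 + 0.084 + 0.095 + 0.048 = 0.409
R0 < 1, so the population is declining.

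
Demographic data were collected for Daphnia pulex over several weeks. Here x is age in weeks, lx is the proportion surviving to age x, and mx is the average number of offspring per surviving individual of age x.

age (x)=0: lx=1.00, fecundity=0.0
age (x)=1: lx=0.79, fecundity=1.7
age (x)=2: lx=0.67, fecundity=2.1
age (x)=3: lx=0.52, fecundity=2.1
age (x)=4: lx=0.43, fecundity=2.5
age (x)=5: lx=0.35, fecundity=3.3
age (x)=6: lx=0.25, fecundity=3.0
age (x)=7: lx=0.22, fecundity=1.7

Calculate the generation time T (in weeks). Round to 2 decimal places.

lx·mx: 0, 1.343, 1.407, 1.092, 1.075, 1.155, 0.75, 0.374 → R0 = 7.196
x·lx·mx: 0, 1.343, 2.814, 3.276, 4.3, 5.775, 4.5, 2.618 → Σ = 24.626
T = 24.626 / 7.196 = 3.422179… → 3.42

3.42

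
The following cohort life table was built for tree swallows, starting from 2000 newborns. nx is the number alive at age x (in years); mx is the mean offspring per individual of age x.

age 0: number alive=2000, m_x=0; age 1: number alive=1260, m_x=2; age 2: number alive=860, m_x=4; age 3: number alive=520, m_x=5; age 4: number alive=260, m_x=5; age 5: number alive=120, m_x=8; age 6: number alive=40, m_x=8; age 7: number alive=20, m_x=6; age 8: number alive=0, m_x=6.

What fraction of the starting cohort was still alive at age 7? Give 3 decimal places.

0.010

l_7 = n_7/n_0 = 20/2000 = 0.01 → 0.010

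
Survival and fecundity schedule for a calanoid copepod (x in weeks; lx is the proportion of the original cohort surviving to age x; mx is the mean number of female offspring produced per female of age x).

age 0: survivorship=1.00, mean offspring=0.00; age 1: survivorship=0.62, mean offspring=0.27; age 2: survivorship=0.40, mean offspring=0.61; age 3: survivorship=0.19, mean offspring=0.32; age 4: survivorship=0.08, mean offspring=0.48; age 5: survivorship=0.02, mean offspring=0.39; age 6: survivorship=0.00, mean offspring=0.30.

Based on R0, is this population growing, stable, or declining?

R0 = Σ lx·mx = 0 + 0.1674 + 0.244 + 0.0608 + 0.0384 + 0.0078 + 0 = 0.5184
R0 < 1, so the population is declining.

declining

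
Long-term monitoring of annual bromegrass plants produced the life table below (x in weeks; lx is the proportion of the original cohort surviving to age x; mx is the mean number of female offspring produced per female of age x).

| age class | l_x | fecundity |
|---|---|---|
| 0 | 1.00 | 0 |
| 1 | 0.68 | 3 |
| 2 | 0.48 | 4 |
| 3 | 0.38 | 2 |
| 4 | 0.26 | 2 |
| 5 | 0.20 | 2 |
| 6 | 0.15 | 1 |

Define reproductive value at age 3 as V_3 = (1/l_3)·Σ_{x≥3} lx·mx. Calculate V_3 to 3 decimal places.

4.816

lx·mx for x ≥ 3: 0.76, 0.52, 0.4, 0.15 → sum = 1.83
V_3 = 1.83 / l_3 = 1.83 / 0.38 = 4.815789… → 4.816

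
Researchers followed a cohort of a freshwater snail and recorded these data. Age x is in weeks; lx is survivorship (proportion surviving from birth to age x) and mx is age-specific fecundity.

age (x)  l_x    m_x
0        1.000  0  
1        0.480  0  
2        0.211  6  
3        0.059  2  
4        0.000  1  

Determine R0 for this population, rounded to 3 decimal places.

lx·mx by age: 0, 0, 1.266, 0.118, 0
R0 = Σ lx·mx = 1.384 → 1.384

1.384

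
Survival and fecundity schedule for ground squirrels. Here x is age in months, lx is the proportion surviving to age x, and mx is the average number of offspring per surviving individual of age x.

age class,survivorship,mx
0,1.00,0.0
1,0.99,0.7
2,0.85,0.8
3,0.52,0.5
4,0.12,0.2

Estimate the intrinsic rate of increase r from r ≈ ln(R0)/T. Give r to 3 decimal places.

R0 = Σ lx·mx = 0 + 0.693 + 0.68 + 0.26 + 0.024 = 1.657
Σ x·lx·mx = 2.929; T = 2.929/1.657 = 1.76765…
r ≈ ln(R0)/T = ln(1.657)/1.76765… = 0.28569… → 0.286

0.286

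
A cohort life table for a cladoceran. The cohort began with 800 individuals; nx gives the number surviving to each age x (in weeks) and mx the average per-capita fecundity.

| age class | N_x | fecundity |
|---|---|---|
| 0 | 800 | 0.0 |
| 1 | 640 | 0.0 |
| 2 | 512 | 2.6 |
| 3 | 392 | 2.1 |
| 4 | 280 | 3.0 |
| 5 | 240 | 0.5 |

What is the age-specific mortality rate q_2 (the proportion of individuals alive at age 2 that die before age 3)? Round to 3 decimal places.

0.234

lx = nx/n0 = nx/800: 1, 0.8, 0.64, 0.49, 0.35, 0.3
q_2 = (l_2 − l_3) / l_2 = (0.64 − 0.49) / 0.64
     = 0.15 / 0.64 = 0.234375 → 0.234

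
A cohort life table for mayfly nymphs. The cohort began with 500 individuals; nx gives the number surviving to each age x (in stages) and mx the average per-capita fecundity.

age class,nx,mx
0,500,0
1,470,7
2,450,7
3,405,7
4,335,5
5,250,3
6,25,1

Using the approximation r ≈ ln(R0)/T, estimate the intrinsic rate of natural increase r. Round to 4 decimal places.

1.2891

lx = nx/n0 = nx/500: 1, 0.94, 0.9, 0.81, 0.67, 0.5, 0.05
R0 = Σ lx·mx = 0 + 6.58 + 6.3 + 5.67 + 3.35 + 1.5 + 0.05 = 23.45
Σ x·lx·mx = 57.39; T = 57.39/23.45 = 2.44733…
r ≈ ln(R0)/T = ln(23.45)/2.44733… = 1.289105… → 1.2891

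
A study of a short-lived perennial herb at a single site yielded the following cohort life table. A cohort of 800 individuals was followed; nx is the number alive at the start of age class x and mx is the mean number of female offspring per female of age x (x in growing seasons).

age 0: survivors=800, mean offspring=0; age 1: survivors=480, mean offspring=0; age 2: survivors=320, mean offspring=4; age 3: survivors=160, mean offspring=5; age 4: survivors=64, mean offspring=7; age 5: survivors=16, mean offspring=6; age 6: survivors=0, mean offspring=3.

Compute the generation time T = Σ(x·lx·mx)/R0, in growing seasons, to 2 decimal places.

2.76

lx = nx/n0 = nx/800: 1, 0.6, 0.4, 0.2, 0.08, 0.02, 0
lx·mx: 0, 0, 1.6, 1, 0.56, 0.12, 0 → R0 = 3.28
x·lx·mx: 0, 0, 3.2, 3, 2.24, 0.6, 0 → Σ = 9.04
T = 9.04 / 3.28 = 2.756098… → 2.76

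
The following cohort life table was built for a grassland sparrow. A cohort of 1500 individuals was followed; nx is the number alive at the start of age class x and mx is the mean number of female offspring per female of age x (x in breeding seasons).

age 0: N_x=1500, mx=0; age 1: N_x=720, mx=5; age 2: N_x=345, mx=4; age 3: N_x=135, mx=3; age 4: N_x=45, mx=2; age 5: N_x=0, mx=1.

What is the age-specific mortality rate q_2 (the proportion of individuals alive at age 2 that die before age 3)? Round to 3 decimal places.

0.609

lx = nx/n0 = nx/1500: 1, 0.48, 0.23, 0.09, 0.03, 0
q_2 = (l_2 − l_3) / l_2 = (0.23 − 0.09) / 0.23
     = 0.14 / 0.23 = 0.608696… → 0.609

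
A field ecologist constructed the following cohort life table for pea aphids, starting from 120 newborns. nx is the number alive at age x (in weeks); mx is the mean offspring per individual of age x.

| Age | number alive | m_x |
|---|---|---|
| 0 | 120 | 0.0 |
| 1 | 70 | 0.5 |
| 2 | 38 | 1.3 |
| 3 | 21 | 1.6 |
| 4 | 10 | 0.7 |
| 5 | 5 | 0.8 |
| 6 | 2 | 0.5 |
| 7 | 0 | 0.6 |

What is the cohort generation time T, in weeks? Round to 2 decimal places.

lx = nx/n0 = nx/120: 1, 0.58333…, 0.31667…, 0.175, 0.08333…, 0.04167…, 0.01667…, 0
lx·mx: 0, 0.291667…, 0.411667…, 0.28, 0.058333…, 0.033333…, 0.008333…, 0 → R0 = 1.083333…
x·lx·mx: 0, 0.291667…, 0.823333…, 0.84, 0.233333…, 0.166667…, 0.05…, 0 → Σ = 2.405…
T = 2.405… / 1.083333… = 2.22… → 2.22

2.22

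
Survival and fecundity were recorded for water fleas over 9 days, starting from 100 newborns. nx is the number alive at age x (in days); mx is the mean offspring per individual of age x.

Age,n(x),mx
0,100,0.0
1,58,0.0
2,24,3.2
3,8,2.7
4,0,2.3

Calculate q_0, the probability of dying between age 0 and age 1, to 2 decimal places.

0.42

lx = nx/n0 = nx/100: 1, 0.58, 0.24, 0.08, 0
q_0 = (l_0 − l_1) / l_0 = (1 − 0.58) / 1
     = 0.42 / 1 = 0.42 → 0.42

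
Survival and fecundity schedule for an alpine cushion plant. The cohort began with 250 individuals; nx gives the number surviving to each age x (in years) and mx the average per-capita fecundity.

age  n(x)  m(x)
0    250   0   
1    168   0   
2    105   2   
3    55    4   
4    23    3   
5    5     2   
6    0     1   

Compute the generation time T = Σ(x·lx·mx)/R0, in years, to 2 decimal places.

2.76

lx = nx/n0 = nx/250: 1, 0.672, 0.42, 0.22, 0.092, 0.02, 0
lx·mx: 0, 0, 0.84, 0.88, 0.276, 0.04, 0 → R0 = 2.036
x·lx·mx: 0, 0, 1.68, 2.64, 1.104, 0.2, 0 → Σ = 5.624
T = 5.624 / 2.036 = 2.762279… → 2.76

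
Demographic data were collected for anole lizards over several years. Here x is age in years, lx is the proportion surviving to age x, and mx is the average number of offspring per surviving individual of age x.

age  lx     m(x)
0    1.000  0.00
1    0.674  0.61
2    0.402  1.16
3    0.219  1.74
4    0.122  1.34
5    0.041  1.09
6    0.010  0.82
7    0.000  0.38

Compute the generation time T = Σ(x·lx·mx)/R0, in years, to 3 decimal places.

lx·mx: 0, 0.41114, 0.46632, 0.38106, 0.16348, 0.04469, 0.0082, 0 → R0 = 1.47489
x·lx·mx: 0, 0.41114, 0.93264, 1.14318, 0.65392, 0.22345, 0.0492, 0 → Σ = 3.41353
T = 3.41353 / 1.47489 = 2.31443… → 2.314

2.314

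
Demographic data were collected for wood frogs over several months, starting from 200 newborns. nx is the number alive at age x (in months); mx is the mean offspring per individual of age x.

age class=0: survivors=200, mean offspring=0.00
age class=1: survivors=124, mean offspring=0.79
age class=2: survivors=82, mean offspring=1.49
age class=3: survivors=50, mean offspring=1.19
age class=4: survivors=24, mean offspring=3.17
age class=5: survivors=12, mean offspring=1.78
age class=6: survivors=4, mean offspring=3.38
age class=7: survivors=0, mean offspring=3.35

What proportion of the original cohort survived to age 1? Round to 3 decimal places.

l_1 = n_1/n_0 = 124/200 = 0.62 → 0.620

0.620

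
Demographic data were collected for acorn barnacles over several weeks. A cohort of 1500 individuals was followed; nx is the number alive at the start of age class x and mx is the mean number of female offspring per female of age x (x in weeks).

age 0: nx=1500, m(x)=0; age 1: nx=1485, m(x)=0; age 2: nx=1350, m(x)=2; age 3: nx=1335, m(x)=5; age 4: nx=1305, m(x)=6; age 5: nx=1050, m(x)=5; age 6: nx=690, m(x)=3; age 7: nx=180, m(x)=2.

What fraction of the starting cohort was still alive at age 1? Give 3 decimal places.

0.990

l_1 = n_1/n_0 = 1485/1500 = 0.99 → 0.990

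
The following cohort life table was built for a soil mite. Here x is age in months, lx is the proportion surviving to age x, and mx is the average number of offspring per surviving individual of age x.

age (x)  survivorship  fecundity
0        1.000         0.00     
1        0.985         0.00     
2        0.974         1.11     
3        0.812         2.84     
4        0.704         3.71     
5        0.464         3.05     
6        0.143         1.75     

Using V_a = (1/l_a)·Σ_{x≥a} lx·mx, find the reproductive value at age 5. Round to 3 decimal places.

lx·mx for x ≥ 5: 1.4152, 0.25025 → sum = 1.66545
V_5 = 1.66545 / l_5 = 1.66545 / 0.464 = 3.589332… → 3.589

3.589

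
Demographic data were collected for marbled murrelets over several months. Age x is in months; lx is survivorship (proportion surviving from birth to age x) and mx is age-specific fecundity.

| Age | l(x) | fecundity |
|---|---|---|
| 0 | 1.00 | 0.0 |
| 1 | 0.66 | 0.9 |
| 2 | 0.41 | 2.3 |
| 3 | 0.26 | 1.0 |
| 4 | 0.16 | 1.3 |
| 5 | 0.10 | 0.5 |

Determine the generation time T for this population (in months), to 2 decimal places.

2.11

lx·mx: 0, 0.594, 0.943, 0.26, 0.208, 0.05 → R0 = 2.055
x·lx·mx: 0, 0.594, 1.886, 0.78, 0.832, 0.25 → Σ = 4.342
T = 4.342 / 2.055 = 2.112895… → 2.11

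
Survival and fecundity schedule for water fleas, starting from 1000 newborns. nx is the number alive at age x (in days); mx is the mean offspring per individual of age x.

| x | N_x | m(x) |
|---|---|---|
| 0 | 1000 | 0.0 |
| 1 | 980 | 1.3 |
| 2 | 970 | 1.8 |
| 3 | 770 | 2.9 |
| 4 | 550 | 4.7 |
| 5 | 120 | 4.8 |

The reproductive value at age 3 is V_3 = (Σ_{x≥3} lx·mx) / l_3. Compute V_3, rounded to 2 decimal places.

lx = nx/n0 = nx/1000: 1, 0.98, 0.97, 0.77, 0.55, 0.12
lx·mx for x ≥ 3: 2.233, 2.585, 0.576 → sum = 5.394
V_3 = 5.394 / l_3 = 5.394 / 0.77 = 7.005195… → 7.01

7.01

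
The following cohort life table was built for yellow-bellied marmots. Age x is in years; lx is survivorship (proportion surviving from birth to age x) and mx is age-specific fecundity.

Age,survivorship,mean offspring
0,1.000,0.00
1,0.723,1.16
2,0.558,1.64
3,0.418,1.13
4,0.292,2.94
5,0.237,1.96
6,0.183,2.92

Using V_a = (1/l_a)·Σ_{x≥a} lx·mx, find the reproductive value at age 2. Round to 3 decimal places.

lx·mx for x ≥ 2: 0.91512, 0.47234, 0.85848, 0.46452, 0.53436 → sum = 3.24482
V_2 = 3.24482 / l_2 = 3.24482 / 0.558 = 5.81509… → 5.815

5.815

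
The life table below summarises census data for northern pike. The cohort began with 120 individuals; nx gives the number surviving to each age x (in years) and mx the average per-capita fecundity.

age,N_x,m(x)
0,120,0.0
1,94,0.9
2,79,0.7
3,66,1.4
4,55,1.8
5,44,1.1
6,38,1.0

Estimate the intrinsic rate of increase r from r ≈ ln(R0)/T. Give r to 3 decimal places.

0.389

lx = nx/n0 = nx/120: 1, 0.78333…, 0.65833…, 0.55, 0.45833…, 0.36667…, 0.31667…
R0 = Σ lx·mx = 0 + 0.705… + 0.46083… + 0.77 + 0.825… + 0.40333… + 0.31667… = 3.480833…
Σ x·lx·mx = 11.153333…; T = 11.153333…/3.480833… = 3.20421…
r ≈ ln(R0)/T = ln(3.480833…)/3.20421… = 0.38926… → 0.389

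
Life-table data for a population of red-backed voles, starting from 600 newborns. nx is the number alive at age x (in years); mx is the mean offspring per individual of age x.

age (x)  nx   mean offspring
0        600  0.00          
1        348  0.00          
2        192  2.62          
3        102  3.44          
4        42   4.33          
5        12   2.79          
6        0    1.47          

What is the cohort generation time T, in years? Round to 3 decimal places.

2.762

lx = nx/n0 = nx/600: 1, 0.58, 0.32, 0.17, 0.07, 0.02, 0
lx·mx: 0, 0, 0.8384, 0.5848, 0.3031, 0.0558, 0 → R0 = 1.7821
x·lx·mx: 0, 0, 1.6768, 1.7544, 1.2124, 0.279, 0 → Σ = 4.9226
T = 4.9226 / 1.7821 = 2.762247… → 2.762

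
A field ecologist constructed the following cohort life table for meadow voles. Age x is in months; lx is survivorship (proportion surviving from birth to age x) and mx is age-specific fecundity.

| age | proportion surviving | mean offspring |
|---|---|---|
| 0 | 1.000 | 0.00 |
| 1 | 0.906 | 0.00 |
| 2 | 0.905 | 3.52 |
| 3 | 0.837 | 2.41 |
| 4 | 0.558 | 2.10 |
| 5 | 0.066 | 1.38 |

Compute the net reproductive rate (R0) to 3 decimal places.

lx·mx by age: 0, 0, 3.1856, 2.01717, 1.1718, 0.09108
R0 = Σ lx·mx = 6.46565 → 6.466

6.466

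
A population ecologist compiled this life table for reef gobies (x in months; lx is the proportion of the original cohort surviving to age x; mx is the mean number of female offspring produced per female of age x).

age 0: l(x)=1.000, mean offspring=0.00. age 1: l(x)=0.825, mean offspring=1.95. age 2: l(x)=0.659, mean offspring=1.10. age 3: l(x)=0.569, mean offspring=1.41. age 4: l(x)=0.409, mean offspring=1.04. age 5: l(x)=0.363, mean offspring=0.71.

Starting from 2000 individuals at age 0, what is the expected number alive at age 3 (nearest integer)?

1138

Expected survivors = N0 · l_3 = 2000 × 0.569 = 1138 → 1138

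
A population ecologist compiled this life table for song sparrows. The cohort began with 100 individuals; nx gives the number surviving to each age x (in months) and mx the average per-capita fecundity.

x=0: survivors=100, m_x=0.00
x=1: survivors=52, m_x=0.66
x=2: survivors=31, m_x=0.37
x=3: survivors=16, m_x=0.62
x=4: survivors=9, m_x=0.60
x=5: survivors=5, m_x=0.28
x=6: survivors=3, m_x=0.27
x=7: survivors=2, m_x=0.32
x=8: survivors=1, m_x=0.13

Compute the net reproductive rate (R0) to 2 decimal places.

0.64

lx = nx/n0 = nx/100: 1, 0.52, 0.31, 0.16, 0.09, 0.05, 0.03, 0.02, 0.01
lx·mx by age: 0, 0.3432, 0.1147, 0.0992, 0.054, 0.014, 0.0081, 0.0064, 0.0013
R0 = Σ lx·mx = 0.6409 → 0.64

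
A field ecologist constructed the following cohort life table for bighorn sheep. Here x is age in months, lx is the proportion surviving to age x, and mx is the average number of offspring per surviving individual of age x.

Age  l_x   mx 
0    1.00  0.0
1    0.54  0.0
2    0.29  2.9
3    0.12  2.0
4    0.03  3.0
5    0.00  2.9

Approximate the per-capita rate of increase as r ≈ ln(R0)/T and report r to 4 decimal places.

R0 = Σ lx·mx = 0 + 0 + 0.841 + 0.24 + 0.09 + 0 = 1.171
Σ x·lx·mx = 2.762; T = 2.762/1.171 = 2.35867…
r ≈ ln(R0)/T = ln(1.171)/2.35867… = 0.066927… → 0.0669

0.0669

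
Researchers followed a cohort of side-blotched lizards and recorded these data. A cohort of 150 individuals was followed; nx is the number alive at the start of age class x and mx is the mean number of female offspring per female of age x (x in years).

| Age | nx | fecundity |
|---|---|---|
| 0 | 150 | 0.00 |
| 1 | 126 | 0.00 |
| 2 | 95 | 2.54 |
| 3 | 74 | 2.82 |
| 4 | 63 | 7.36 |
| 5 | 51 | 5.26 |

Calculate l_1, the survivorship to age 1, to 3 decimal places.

0.840

l_1 = n_1/n_0 = 126/150 = 0.84 → 0.840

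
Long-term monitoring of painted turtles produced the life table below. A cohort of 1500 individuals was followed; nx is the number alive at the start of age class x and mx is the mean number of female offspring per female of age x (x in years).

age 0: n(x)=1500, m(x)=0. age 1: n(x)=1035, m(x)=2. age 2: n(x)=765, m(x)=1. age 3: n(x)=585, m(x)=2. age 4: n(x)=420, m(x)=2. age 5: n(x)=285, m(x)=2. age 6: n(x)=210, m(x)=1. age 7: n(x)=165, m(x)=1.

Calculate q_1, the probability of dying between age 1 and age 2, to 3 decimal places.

0.261

lx = nx/n0 = nx/1500: 1, 0.69, 0.51, 0.39, 0.28, 0.19, 0.14, 0.11
q_1 = (l_1 − l_2) / l_1 = (0.69 − 0.51) / 0.69
     = 0.18 / 0.69 = 0.26087… → 0.261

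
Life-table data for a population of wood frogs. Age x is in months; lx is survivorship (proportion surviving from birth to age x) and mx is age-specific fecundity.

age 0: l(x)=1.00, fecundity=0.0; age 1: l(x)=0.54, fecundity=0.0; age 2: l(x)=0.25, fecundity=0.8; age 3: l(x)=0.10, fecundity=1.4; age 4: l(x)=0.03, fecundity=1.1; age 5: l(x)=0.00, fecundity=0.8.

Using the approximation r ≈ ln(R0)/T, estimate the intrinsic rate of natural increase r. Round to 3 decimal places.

R0 = Σ lx·mx = 0 + 0 + 0.2 + 0.14 + 0.033 + 0 = 0.373
Σ x·lx·mx = 0.952; T = 0.952/0.373 = 2.55228…
r ≈ ln(R0)/T = ln(0.373)/2.55228… = -0.38639… → -0.386

-0.386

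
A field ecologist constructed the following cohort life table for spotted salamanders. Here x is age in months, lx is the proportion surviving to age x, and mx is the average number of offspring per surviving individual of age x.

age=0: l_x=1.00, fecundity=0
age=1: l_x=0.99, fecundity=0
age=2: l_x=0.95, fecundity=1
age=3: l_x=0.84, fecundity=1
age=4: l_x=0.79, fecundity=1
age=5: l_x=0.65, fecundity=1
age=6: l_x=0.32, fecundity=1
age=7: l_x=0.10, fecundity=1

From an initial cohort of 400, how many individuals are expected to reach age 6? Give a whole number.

Expected survivors = N0 · l_6 = 400 × 0.32 = 128 → 128

128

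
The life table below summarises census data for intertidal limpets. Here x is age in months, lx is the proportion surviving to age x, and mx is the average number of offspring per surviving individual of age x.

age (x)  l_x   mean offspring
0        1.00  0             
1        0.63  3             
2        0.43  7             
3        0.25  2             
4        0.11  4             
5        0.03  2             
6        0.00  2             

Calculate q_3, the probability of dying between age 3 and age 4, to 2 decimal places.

0.56

q_3 = (l_3 − l_4) / l_3 = (0.25 − 0.11) / 0.25
     = 0.14 / 0.25 = 0.56 → 0.56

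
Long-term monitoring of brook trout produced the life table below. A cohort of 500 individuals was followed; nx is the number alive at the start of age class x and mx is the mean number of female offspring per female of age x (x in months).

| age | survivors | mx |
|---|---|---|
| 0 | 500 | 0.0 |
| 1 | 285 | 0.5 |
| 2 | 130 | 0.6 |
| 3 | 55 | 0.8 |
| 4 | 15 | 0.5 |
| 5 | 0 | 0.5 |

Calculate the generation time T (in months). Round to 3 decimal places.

1.693

lx = nx/n0 = nx/500: 1, 0.57, 0.26, 0.11, 0.03, 0
lx·mx: 0, 0.285, 0.156, 0.088, 0.015, 0 → R0 = 0.544
x·lx·mx: 0, 0.285, 0.312, 0.264, 0.06, 0 → Σ = 0.921
T = 0.921 / 0.544 = 1.693015… → 1.693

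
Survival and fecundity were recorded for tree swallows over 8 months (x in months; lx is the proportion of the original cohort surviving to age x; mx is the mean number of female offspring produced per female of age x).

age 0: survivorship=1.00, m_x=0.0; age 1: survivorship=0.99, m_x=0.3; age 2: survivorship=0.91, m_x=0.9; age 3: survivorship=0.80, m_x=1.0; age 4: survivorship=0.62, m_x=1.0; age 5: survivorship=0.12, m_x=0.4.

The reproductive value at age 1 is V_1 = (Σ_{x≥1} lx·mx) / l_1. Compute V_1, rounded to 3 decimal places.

lx·mx for x ≥ 1: 0.297, 0.819, 0.8, 0.62, 0.048 → sum = 2.584
V_1 = 2.584 / l_1 = 2.584 / 0.99 = 2.610101… → 2.610

2.610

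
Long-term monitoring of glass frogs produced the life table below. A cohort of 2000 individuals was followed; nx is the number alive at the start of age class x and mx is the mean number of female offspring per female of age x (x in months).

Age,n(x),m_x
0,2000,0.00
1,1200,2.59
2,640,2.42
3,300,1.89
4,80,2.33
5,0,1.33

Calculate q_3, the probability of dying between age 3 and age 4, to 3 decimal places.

0.733

lx = nx/n0 = nx/2000: 1, 0.6, 0.32, 0.15, 0.04, 0
q_3 = (l_3 − l_4) / l_3 = (0.15 − 0.04) / 0.15
     = 0.11 / 0.15 = 0.733333… → 0.733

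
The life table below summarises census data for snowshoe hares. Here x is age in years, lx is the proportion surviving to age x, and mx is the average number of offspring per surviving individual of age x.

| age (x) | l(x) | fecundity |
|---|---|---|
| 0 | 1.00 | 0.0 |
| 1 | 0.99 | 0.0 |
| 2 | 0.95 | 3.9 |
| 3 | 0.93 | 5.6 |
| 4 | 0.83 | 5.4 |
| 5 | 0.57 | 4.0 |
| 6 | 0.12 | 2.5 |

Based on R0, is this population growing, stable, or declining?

growing

R0 = Σ lx·mx = 0 + 0 + 3.705 + 5.208 + 4.482 + 2.28 + 0.3 = 15.975
R0 > 1, so the population is growing.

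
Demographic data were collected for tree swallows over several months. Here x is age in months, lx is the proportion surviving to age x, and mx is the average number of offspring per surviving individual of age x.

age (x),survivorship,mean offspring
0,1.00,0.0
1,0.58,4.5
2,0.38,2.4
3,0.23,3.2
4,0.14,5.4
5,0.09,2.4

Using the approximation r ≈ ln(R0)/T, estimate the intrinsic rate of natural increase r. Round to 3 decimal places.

0.805

R0 = Σ lx·mx = 0 + 2.61 + 0.912 + 0.736 + 0.756 + 0.216 = 5.23
Σ x·lx·mx = 10.746; T = 10.746/5.23 = 2.05468…
r ≈ ln(R0)/T = ln(5.23)/2.05468… = 0.80519… → 0.805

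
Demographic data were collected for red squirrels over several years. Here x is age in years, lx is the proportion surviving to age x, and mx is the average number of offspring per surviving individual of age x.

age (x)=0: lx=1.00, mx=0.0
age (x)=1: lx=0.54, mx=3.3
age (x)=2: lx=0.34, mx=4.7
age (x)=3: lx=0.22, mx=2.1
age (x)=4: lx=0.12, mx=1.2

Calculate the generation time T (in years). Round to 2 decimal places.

lx·mx: 0, 1.782, 1.598, 0.462, 0.144 → R0 = 3.986
x·lx·mx: 0, 1.782, 3.196, 1.386, 0.576 → Σ = 6.94
T = 6.94 / 3.986 = 1.741094… → 1.74

1.74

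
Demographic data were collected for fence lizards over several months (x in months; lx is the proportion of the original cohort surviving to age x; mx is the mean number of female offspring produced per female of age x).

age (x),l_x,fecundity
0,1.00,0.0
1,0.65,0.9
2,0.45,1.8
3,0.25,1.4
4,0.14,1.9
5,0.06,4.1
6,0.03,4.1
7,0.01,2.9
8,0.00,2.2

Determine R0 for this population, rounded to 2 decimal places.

lx·mx by age: 0, 0.585, 0.81, 0.35, 0.266, 0.246, 0.123, 0.029, 0
R0 = Σ lx·mx = 2.409 → 2.41

2.41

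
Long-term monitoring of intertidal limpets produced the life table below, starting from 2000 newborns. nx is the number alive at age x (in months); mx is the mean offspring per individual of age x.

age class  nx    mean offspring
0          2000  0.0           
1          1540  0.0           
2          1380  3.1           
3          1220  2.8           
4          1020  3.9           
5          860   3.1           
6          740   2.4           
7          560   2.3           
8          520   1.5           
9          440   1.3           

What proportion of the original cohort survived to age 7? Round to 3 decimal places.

l_7 = n_7/n_0 = 560/2000 = 0.28 → 0.280

0.280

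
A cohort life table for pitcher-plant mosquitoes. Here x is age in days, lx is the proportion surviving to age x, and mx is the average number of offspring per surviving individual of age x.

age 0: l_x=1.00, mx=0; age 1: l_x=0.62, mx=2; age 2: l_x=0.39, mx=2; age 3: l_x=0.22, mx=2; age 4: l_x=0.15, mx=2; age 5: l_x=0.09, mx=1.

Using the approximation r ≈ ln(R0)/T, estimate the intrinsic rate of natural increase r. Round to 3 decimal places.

R0 = Σ lx·mx = 0 + 1.24 + 0.78 + 0.44 + 0.3 + 0.09 = 2.85
Σ x·lx·mx = 5.77; T = 5.77/2.85 = 2.02456…
r ≈ ln(R0)/T = ln(2.85)/2.02456… = 0.51731… → 0.517

0.517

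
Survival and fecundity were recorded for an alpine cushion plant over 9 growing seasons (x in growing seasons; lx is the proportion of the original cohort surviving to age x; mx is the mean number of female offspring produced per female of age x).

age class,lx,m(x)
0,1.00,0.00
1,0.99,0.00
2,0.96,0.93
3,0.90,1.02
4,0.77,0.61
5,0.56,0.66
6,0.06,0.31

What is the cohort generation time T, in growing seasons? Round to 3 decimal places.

3.139

lx·mx: 0, 0, 0.8928, 0.918, 0.4697, 0.3696, 0.0186 → R0 = 2.6687
x·lx·mx: 0, 0, 1.7856, 2.754, 1.8788, 1.848, 0.1116 → Σ = 8.378
T = 8.378 / 2.6687 = 3.139356… → 3.139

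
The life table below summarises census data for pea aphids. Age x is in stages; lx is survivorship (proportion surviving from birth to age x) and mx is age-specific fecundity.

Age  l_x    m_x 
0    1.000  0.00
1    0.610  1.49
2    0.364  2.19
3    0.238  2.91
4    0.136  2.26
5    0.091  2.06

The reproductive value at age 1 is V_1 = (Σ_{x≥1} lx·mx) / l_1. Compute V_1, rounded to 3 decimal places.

4.743

lx·mx for x ≥ 1: 0.9089, 0.79716, 0.69258, 0.30736, 0.18746 → sum = 2.89346
V_1 = 2.89346 / l_1 = 2.89346 / 0.61 = 4.743377… → 4.743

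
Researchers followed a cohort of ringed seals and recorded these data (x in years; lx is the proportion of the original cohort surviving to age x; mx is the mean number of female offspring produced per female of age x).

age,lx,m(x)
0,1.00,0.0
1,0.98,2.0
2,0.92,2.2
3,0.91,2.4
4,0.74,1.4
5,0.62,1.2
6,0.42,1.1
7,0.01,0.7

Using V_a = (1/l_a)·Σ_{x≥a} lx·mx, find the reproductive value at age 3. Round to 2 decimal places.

4.87

lx·mx for x ≥ 3: 2.184, 1.036, 0.744, 0.462, 0.007 → sum = 4.433
V_3 = 4.433 / l_3 = 4.433 / 0.91 = 4.871429… → 4.87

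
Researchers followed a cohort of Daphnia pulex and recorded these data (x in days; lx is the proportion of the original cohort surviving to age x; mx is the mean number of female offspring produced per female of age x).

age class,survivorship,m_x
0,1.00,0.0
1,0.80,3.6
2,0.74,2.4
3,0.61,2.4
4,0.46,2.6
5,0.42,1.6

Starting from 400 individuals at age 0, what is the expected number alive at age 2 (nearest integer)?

296

Expected survivors = N0 · l_2 = 400 × 0.74 = 296 → 296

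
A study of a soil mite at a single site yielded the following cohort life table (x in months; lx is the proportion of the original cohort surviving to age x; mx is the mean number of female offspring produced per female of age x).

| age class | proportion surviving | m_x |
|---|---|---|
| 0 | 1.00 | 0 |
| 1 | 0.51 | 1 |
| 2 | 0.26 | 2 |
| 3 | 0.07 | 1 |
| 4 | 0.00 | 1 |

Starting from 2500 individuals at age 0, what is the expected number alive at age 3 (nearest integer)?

Expected survivors = N0 · l_3 = 2500 × 0.07 = 175 → 175

175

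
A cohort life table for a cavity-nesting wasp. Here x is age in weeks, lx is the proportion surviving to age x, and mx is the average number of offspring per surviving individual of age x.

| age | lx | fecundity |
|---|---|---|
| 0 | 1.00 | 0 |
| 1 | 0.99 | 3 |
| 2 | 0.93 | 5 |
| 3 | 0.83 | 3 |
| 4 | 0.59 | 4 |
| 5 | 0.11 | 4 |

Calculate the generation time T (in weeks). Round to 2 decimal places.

2.43

lx·mx: 0, 2.97, 4.65, 2.49, 2.36, 0.44 → R0 = 12.91
x·lx·mx: 0, 2.97, 9.3, 7.47, 9.44, 2.2 → Σ = 31.38
T = 31.38 / 12.91 = 2.430674… → 2.43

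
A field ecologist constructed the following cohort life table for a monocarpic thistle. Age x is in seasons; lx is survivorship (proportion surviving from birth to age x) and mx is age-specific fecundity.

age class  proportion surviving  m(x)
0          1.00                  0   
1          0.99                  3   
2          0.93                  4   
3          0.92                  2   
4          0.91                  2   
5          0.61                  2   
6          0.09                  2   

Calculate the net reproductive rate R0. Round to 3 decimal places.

lx·mx by age: 0, 2.97, 3.72, 1.84, 1.82, 1.22, 0.18
R0 = Σ lx·mx = 11.75 → 11.750

11.750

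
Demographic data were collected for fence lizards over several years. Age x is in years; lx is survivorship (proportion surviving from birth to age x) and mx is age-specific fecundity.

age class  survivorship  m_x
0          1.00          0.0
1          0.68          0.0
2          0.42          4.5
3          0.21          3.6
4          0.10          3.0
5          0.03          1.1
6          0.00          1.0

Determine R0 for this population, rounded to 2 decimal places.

lx·mx by age: 0, 0, 1.89, 0.756, 0.3, 0.033, 0
R0 = Σ lx·mx = 2.979 → 2.98

2.98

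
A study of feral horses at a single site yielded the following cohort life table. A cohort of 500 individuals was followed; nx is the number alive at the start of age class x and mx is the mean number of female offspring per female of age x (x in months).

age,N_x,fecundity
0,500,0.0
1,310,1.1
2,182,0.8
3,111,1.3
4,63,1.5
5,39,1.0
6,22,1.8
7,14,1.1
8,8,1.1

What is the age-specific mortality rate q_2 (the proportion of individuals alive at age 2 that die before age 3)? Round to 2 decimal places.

0.39

lx = nx/n0 = nx/500: 1, 0.62, 0.364, 0.222, 0.126, 0.078, 0.044, 0.028, 0.016
q_2 = (l_2 − l_3) / l_2 = (0.364 − 0.222) / 0.364
     = 0.142 / 0.364 = 0.39011… → 0.39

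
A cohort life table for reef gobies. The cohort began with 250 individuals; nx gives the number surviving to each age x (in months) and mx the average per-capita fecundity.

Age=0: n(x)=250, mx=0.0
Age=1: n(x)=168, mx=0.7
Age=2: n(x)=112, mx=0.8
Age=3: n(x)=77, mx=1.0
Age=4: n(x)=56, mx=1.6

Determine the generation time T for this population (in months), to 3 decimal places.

lx = nx/n0 = nx/250: 1, 0.672, 0.448, 0.308, 0.224
lx·mx: 0, 0.4704, 0.3584, 0.308, 0.3584 → R0 = 1.4952
x·lx·mx: 0, 0.4704, 0.7168, 0.924, 1.4336 → Σ = 3.5448
T = 3.5448 / 1.4952 = 2.370787… → 2.371

2.371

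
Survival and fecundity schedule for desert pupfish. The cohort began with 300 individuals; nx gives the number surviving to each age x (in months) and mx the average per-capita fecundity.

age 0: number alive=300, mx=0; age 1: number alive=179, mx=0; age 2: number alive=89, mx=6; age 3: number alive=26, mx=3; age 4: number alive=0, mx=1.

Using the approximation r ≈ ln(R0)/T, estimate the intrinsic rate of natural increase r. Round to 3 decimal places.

lx = nx/n0 = nx/300: 1, 0.59667…, 0.29667…, 0.08667…, 0
R0 = Σ lx·mx = 0 + 0 + 1.78… + 0.26… + 0 = 2.04…
Σ x·lx·mx = 4.34…; T = 4.34…/2.04… = 2.12745…
r ≈ ln(R0)/T = ln(2.04…)/2.12745… = 0.33512… → 0.335

0.335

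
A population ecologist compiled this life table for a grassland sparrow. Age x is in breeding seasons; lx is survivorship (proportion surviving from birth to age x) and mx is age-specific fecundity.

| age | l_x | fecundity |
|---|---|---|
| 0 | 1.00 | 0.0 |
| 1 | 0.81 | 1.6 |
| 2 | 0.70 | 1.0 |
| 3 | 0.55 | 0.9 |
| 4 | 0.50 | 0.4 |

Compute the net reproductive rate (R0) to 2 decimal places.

2.69

lx·mx by age: 0, 1.296, 0.7, 0.495, 0.2
R0 = Σ lx·mx = 2.691 → 2.69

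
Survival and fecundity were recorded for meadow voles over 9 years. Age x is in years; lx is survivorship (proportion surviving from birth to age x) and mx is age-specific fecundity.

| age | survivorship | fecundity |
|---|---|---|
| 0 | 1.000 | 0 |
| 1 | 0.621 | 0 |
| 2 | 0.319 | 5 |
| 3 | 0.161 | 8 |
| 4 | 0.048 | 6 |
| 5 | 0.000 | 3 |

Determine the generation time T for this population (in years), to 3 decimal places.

2.588

lx·mx: 0, 0, 1.595, 1.288, 0.288, 0 → R0 = 3.171
x·lx·mx: 0, 0, 3.19, 3.864, 1.152, 0 → Σ = 8.206
T = 8.206 / 3.171 = 2.587827… → 2.588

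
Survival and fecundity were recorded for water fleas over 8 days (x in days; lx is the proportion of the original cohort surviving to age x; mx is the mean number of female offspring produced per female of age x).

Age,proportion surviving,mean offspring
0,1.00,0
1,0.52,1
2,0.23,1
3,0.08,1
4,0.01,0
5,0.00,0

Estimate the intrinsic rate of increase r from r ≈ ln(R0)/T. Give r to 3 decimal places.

-0.127

R0 = Σ lx·mx = 0 + 0.52 + 0.23 + 0.08 + 0 + 0 = 0.83
Σ x·lx·mx = 1.22; T = 1.22/0.83 = 1.46988…
r ≈ ln(R0)/T = ln(0.83)/1.46988… = -0.12677… → -0.127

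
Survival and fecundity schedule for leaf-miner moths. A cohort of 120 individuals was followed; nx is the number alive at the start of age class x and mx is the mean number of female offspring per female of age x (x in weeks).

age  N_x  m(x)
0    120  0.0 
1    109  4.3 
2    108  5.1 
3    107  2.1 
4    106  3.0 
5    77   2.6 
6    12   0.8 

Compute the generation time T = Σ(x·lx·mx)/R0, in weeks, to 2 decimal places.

2.58

lx = nx/n0 = nx/120: 1, 0.90833…, 0.9, 0.89167…, 0.88333…, 0.64167…, 0.1
lx·mx: 0, 3.905833…, 4.59, 1.8725…, 2.65…, 1.668333…, 0.08 → R0 = 14.766667…
x·lx·mx: 0, 3.905833…, 9.18, 5.6175…, 10.6…, 8.341667…, 0.48 → Σ = 38.125…
T = 38.125… / 14.766667… = 2.581828… → 2.58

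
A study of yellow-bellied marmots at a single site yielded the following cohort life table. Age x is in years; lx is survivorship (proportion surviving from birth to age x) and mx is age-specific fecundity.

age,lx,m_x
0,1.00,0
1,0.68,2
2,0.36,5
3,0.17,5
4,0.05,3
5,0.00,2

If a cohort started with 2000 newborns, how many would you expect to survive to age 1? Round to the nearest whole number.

Expected survivors = N0 · l_1 = 2000 × 0.68 = 1360 → 1360

1360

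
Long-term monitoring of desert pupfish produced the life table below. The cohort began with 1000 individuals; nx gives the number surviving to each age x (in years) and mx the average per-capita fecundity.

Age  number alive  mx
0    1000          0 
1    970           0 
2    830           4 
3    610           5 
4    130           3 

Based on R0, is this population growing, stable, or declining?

growing

lx = nx/n0 = nx/1000: 1, 0.97, 0.83, 0.61, 0.13
R0 = Σ lx·mx = 0 + 0 + 3.32 + 3.05 + 0.39 = 6.76
R0 > 1, so the population is growing.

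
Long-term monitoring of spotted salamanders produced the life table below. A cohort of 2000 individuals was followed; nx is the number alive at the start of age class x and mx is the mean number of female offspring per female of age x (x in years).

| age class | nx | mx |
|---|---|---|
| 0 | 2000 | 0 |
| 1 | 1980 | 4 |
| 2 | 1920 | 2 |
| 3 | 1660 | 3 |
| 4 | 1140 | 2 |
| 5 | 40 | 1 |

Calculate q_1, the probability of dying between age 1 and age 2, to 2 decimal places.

0.03

lx = nx/n0 = nx/2000: 1, 0.99, 0.96, 0.83, 0.57, 0.02
q_1 = (l_1 − l_2) / l_1 = (0.99 − 0.96) / 0.99
     = 0.03 / 0.99 = 0.030303… → 0.03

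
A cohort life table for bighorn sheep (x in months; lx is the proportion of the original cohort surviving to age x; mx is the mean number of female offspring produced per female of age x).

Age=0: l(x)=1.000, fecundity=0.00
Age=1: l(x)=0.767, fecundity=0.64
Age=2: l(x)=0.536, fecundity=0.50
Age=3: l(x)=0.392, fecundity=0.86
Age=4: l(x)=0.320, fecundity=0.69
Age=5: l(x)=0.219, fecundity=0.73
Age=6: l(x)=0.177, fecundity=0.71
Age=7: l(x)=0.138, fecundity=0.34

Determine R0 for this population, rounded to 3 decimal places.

lx·mx by age: 0, 0.49088, 0.268, 0.33712, 0.2208, 0.15987, 0.12567, 0.04692
R0 = Σ lx·mx = 1.64926 → 1.649

1.649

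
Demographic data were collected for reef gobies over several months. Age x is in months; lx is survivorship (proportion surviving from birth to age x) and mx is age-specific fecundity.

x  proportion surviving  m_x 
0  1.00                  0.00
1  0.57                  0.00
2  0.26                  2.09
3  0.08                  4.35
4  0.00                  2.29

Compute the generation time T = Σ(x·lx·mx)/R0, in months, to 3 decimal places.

2.390

lx·mx: 0, 0, 0.5434, 0.348, 0 → R0 = 0.8914
x·lx·mx: 0, 0, 1.0868, 1.044, 0 → Σ = 2.1308
T = 2.1308 / 0.8914 = 2.390397… → 2.390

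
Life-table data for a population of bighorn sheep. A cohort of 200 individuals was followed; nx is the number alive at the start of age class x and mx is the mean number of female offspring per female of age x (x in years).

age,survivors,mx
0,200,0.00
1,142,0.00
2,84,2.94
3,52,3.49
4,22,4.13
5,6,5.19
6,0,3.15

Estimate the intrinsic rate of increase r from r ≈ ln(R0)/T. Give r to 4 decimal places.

lx = nx/n0 = nx/200: 1, 0.71, 0.42, 0.26, 0.11, 0.03, 0
R0 = Σ lx·mx = 0 + 0 + 1.2348 + 0.9074 + 0.4543 + 0.1557 + 0 = 2.7522
Σ x·lx·mx = 7.7875; T = 7.7875/2.7522 = 2.82955…
r ≈ ln(R0)/T = ln(2.7522)/2.82955… = 0.357795… → 0.3578

0.3578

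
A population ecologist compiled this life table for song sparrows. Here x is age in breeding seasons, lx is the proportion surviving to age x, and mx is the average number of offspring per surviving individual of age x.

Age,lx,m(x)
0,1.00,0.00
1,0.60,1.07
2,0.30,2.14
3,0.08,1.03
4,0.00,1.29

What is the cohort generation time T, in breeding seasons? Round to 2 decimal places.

lx·mx: 0, 0.642, 0.642, 0.0824, 0 → R0 = 1.3664
x·lx·mx: 0, 0.642, 1.284, 0.2472, 0 → Σ = 2.1732
T = 2.1732 / 1.3664 = 1.590457… → 1.59

1.59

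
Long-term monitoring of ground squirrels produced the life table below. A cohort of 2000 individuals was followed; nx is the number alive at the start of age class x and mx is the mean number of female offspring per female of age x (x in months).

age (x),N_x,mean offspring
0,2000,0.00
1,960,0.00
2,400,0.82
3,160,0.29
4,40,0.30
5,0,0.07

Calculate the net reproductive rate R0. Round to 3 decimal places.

0.193

lx = nx/n0 = nx/2000: 1, 0.48, 0.2, 0.08, 0.02, 0
lx·mx by age: 0, 0, 0.164, 0.0232, 0.006, 0
R0 = Σ lx·mx = 0.1932 → 0.193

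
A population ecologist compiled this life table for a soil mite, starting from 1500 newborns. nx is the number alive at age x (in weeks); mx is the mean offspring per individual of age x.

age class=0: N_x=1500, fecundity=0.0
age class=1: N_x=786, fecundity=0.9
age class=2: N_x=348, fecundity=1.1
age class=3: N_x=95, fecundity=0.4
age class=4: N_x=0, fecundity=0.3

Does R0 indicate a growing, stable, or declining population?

declining

lx = nx/n0 = nx/1500: 1, 0.524, 0.232, 0.06333…, 0
R0 = Σ lx·mx = 0 + 0.4716 + 0.2552 + 0.025333… + 0 = 0.752133…
R0 < 1, so the population is declining.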